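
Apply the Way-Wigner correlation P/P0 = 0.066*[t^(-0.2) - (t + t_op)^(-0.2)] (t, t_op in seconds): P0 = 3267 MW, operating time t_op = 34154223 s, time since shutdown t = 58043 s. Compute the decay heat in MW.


P/P0 = 0.066 * [t^(-0.2) - (t + t_op)^(-0.2)]
P/P0 = 0.066 * [58043^(-0.2) - (58043 + 34154223)^(-0.2)]
P/P0 = 0.066 * [0.1114936 - 0.03112889] = 0.005304071
P = 3267 * 0.005304071 = 17.328 MW

17.328


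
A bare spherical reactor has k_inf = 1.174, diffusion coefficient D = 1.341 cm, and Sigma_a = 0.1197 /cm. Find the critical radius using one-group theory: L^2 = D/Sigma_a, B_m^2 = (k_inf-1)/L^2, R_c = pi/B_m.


L^2 = D / Sigma_a = 1.341 / 0.1197 = 11.20301 cm^2
B_m^2 = (k_inf - 1) / L^2 = (1.174 - 1) / 11.20301 = 0.01553154 /cm^2
For a bare sphere: B_g = pi/R, so R_c = pi / sqrt(B_m^2)
R_c = pi / sqrt(0.01553154) = 25.208 cm

25.208


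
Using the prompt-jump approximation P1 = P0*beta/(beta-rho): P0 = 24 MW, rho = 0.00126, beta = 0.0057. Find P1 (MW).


P1/P0 = beta / (beta - rho)
P1/P0 = 0.0057 / (0.0057 - 0.00126) = 1.283784
P1 = 24 * 1.283784 = 30.811 MW

30.811


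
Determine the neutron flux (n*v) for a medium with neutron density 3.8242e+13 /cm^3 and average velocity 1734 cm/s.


phi = n * v
phi = 3.8242e+13 * 1734
phi = 6.6312e+16 /cm^2/s

6.6312e+16


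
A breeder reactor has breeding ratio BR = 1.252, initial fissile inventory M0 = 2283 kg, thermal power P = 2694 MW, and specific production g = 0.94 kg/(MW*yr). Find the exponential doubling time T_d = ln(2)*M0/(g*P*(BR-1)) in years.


Breeding gain G = BR - 1 = 1.252 - 1 = 0.252
Fissile production rate = g * P * G = 0.94 * 2694 * 0.252 = 638.15472 kg/yr
T_d = ln(2) * M0 / (g * P * G)
T_d = ln(2) * 2283 / 638.15472 = 2.4797 yr

2.4797


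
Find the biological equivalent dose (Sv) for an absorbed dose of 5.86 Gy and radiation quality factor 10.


H = D * Q
H = 5.86 * 10
H = 58.600 Sv

58.600


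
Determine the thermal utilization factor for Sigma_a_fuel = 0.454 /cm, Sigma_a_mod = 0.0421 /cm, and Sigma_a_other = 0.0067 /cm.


f = Sigma_a_fuel / (Sigma_a_fuel + Sigma_a_mod + Sigma_a_other)
f = 0.454 / (0.454 + 0.0421 + 0.0067)
f = 0.90294

0.90294


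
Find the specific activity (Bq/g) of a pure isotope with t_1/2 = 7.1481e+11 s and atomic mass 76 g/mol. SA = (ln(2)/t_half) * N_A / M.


lambda = ln(2) / t_half = ln(2) / 7.1481e+11 = 9.696943e-13 /s
SA = lambda * N_A / M
SA = 9.696943e-13 * 6.022e23 / 76
SA = 7.6836e+09 Bq/g

7.6836e+09


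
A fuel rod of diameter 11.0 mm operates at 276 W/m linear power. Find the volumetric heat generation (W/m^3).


r = D / 2 / 1000 = 11.0 / 2 / 1000 = 0.0055 m
q''' = q' / (pi * r^2)
q''' = 276 / (pi * 0.0055^2)
q''' = 2.9042e+06 W/m^3

2.9042e+06


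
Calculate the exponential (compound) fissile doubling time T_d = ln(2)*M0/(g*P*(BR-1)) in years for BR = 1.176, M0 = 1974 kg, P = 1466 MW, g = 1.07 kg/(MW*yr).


Breeding gain G = BR - 1 = 1.176 - 1 = 0.176
Fissile production rate = g * P * G = 1.07 * 1466 * 0.176 = 276.07712 kg/yr
T_d = ln(2) * M0 / (g * P * G)
T_d = ln(2) * 1974 / 276.07712 = 4.9561 yr

4.9561


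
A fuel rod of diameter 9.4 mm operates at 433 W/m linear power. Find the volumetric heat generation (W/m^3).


r = D / 2 / 1000 = 9.4 / 2 / 1000 = 0.0047 m
q''' = q' / (pi * r^2)
q''' = 433 / (pi * 0.0047^2)
q''' = 6.2394e+06 W/m^3

6.2394e+06


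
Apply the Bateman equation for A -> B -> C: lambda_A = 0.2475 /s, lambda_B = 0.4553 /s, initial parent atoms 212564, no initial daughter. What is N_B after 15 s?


N_B(t) = lambda_A * N_A0 / (lambda_B - lambda_A) * [exp(-lambda_A*t) - exp(-lambda_B*t)]
exp(-0.2475*15) = 0.02441641; exp(-0.4553*15) = 0.001081399
N_B = 0.2475 * 212564 / (0.4553 - 0.2475) * (0.02441641 - 0.001081399)
N_B = 5907.8

5907.8


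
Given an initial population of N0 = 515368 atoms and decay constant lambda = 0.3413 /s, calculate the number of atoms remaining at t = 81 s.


N = N0 * exp(-lambda * t)
N = 515368 * exp(-0.3413 * 81)
N = 5.0806e-07

5.0806e-07


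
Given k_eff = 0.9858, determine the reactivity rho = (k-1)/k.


rho = (k_eff - 1) / k_eff
rho = (0.9858 - 1) / 0.9858
rho = -0.014405

-0.014405


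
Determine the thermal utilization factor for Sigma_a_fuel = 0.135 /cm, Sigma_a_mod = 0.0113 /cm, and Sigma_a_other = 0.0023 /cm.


f = Sigma_a_fuel / (Sigma_a_fuel + Sigma_a_mod + Sigma_a_other)
f = 0.135 / (0.135 + 0.0113 + 0.0023)
f = 0.90848

0.90848


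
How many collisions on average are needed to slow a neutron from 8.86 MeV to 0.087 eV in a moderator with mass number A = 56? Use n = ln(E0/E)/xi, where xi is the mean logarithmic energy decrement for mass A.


xi = 1 + (A-1)^2/(2A)*ln((A-1)/(A+1)) = 0.03529286 (for A = 56)
n = ln(E0/E) / xi
n = ln(8.86e6 / 0.087) / 0.03529286
n = ln(1.018391e+08) / 0.03529286 = 522.45

522.45


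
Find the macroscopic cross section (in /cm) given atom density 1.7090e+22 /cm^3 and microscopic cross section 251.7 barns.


Sigma = N * sigma_barns * 1e-24
Sigma = 1.7090e+22 * 251.7 * 1e-24
Sigma = 4.3016 /cm

4.3016


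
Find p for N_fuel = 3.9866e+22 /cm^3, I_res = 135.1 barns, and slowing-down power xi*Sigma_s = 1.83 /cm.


p = exp(-N * I * 1e-24 / (xi*Sigma_s))
p = exp(-3.9866e+22 * 135.1 * 1e-24 / 1.83)
p = 0.052701

0.052701


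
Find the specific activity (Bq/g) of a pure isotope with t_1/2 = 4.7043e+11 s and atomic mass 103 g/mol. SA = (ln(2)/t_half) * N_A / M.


lambda = ln(2) / t_half = ln(2) / 4.7043e+11 = 1.473433e-12 /s
SA = lambda * N_A / M
SA = 1.473433e-12 * 6.022e23 / 103
SA = 8.6146e+09 Bq/g

8.6146e+09


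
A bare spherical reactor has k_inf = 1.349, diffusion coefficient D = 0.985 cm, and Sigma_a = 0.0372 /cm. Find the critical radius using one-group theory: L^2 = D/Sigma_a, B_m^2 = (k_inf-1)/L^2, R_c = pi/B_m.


L^2 = D / Sigma_a = 0.985 / 0.0372 = 26.47849 cm^2
B_m^2 = (k_inf - 1) / L^2 = (1.349 - 1) / 26.47849 = 0.01318051 /cm^2
For a bare sphere: B_g = pi/R, so R_c = pi / sqrt(B_m^2)
R_c = pi / sqrt(0.01318051) = 27.364 cm

27.364


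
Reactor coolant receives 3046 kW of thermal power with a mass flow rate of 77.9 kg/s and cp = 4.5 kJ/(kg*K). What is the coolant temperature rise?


dT = Q / (m_dot * cp)
dT = 3046 / (77.9 * 4.5)
dT = 8.6892 C

8.6892


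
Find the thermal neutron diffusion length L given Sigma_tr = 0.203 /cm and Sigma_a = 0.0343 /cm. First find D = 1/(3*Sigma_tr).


D = 1 / (3 * Sigma_tr) = 1 / (3 * 0.203) = 1.642036 cm
L = sqrt(D / Sigma_a)
L = sqrt(1.642036 / 0.0343)
L = 6.9190 cm

6.9190


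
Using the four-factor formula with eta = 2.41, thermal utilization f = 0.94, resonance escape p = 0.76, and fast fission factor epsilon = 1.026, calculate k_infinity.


k_inf = eta * f * p * epsilon
k_inf = 2.41 * 0.94 * 0.76 * 1.026
k_inf = 1.7665

1.7665


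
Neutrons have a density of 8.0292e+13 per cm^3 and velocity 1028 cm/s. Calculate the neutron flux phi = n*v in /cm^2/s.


phi = n * v
phi = 8.0292e+13 * 1028
phi = 8.2540e+16 /cm^2/s

8.2540e+16


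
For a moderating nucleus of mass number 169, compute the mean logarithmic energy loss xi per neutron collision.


xi = 1 + (A-1)^2/(2A) * ln((A-1)/(A+1))
xi = 1 + (169-1)^2/(2*169) * ln((169-1)/(169 +1))
xi = 0.011788

0.011788


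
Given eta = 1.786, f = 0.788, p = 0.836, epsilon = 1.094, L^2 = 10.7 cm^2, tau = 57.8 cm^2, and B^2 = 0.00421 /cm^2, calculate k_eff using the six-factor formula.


k_inf = eta*f*p*eps = 1.786*0.788*0.836*1.094 = 1.287156
P_TNL = 1/(1 + L^2*B^2) = 1/(1 + 10.7*0.00421) = 0.9568948
P_FNL = exp(-B^2*tau) = exp(-0.00421*57.8) = 0.7840065
k_eff = k_inf * P_TNL * P_FNL = 1.287156 * 0.9568948 * 0.7840065
k_eff = 0.96564

0.96564


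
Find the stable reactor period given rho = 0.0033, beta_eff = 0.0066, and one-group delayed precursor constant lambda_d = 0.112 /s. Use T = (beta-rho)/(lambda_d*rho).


T = (beta - rho) / (lambda_d * rho)
T = (0.0066 - 0.0033) / (0.112 * 0.0033)
T = 8.9286 s

8.9286


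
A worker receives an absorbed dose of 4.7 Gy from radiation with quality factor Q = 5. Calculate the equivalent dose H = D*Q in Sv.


H = D * Q
H = 4.7 * 5
H = 23.500 Sv

23.500


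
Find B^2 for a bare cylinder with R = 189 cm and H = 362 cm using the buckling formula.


B^2 = (2.405/R)^2 + (pi/H)^2
B^2 = (2.405/189)^2 + (pi/362)^2
B^2 = 2.3724e-04 /cm^2

2.3724e-04


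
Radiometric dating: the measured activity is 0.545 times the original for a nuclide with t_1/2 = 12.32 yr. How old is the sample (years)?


lambda = ln(2) / t_half = ln(2) / 12.32 = 0.05626195 /yr
t = -ln(A/A0) / lambda
t = -ln(0.545) / 0.05626195
t = 10.788 yr

10.788


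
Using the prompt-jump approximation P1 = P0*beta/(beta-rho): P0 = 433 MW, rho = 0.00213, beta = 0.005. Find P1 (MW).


P1/P0 = beta / (beta - rho)
P1/P0 = 0.005 / (0.005 - 0.00213) = 1.742160
P1 = 433 * 1.742160 = 754.36 MW

754.36


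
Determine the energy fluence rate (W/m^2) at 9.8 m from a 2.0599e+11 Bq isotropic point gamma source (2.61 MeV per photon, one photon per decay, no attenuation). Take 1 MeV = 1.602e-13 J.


psi = A * E * 1.602e-13 / (4*pi*r^2)
psi = 2.0599e+11 * 2.61 * 1.602e-13 / (4*pi*9.8^2)
psi = 7.1365e-05 W/m^2

7.1365e-05


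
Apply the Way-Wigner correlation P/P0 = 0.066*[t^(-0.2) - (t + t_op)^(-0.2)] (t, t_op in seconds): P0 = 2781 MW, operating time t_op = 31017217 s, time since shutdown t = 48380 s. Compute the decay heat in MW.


P/P0 = 0.066 * [t^(-0.2) - (t + t_op)^(-0.2)]
P/P0 = 0.066 * [48380^(-0.2) - (48380 + 31017217)^(-0.2)]
P/P0 = 0.066 * [0.1156290 - 0.03173541] = 0.005536977
P = 2781 * 0.005536977 = 15.398 MW

15.398


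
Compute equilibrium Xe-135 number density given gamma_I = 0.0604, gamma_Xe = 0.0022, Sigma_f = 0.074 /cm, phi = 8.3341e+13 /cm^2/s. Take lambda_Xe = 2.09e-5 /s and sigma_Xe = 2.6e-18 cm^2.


Xe_eq = (gamma_I + gamma_Xe) * Sigma_f * phi / (lambda_Xe + sigma_Xe * phi)
Numerator = (0.0604 + 0.0022) * 0.074 * 8.3341e+13 = 3.860688e+11
Denominator = 2.09e-5 + 2.6e-18 * 8.3341e+13 = 2.375866e-04
Xe_eq = 3.860688e+11 / 2.375866e-04 = 1.6250e+15 /cm^3

1.6250e+15


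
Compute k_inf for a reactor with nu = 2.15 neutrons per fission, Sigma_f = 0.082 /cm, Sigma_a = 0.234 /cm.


k_inf = nu * Sigma_f / Sigma_a
k_inf = 2.15 * 0.082 / 0.234
k_inf = 0.75342

0.75342


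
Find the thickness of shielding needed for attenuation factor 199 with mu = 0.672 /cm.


x = ln(factor) / mu
x = ln(199) / 0.672
x = 7.8769 cm

7.8769


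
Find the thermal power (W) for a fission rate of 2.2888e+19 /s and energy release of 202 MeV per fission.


P = fission_rate * E_MeV * 1.602e-13
P = 2.2888e+19 * 202 * 1.602e-13
P = 7.4066e+08 W

7.4066e+08


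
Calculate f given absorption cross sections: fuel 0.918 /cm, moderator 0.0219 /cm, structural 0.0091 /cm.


f = Sigma_a_fuel / (Sigma_a_fuel + Sigma_a_mod + Sigma_a_other)
f = 0.918 / (0.918 + 0.0219 + 0.0091)
f = 0.96733

0.96733


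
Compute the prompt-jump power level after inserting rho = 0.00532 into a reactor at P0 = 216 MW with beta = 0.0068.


P1/P0 = beta / (beta - rho)
P1/P0 = 0.0068 / (0.0068 - 0.00532) = 4.594595
P1 = 216 * 4.594595 = 992.43 MW

992.43


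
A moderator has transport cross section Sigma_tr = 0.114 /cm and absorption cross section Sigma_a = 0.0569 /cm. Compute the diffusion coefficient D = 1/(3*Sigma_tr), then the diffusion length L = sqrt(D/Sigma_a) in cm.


D = 1 / (3 * Sigma_tr) = 1 / (3 * 0.114) = 2.923977 cm
L = sqrt(D / Sigma_a)
L = sqrt(2.923977 / 0.0569)
L = 7.1685 cm

7.1685


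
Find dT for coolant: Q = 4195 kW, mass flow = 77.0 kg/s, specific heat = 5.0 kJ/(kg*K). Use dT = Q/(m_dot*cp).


dT = Q / (m_dot * cp)
dT = 4195 / (77.0 * 5.0)
dT = 10.896 C

10.896


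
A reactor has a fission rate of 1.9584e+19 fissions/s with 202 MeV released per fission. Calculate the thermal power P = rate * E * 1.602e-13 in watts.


P = fission_rate * E_MeV * 1.602e-13
P = 1.9584e+19 * 202 * 1.602e-13
P = 6.3375e+08 W

6.3375e+08


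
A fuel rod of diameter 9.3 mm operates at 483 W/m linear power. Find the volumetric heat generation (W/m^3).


r = D / 2 / 1000 = 9.3 / 2 / 1000 = 0.00465 m
q''' = q' / (pi * r^2)
q''' = 483 / (pi * 0.00465^2)
q''' = 7.1104e+06 W/m^3

7.1104e+06


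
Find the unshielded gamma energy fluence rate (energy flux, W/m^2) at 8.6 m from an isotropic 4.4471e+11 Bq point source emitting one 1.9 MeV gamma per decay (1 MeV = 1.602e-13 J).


psi = A * E * 1.602e-13 / (4*pi*r^2)
psi = 4.4471e+11 * 1.9 * 1.602e-13 / (4*pi*8.6^2)
psi = 1.4564e-04 W/m^2

1.4564e-04


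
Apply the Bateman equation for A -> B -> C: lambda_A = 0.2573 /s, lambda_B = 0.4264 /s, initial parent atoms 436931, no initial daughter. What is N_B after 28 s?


N_B(t) = lambda_A * N_A0 / (lambda_B - lambda_A) * [exp(-lambda_A*t) - exp(-lambda_B*t)]
exp(-0.2573*28) = 7.433080e-04; exp(-0.4264*28) = 6.529371e-06
N_B = 0.2573 * 436931 / (0.4264 - 0.2573) * (7.433080e-04 - 6.529371e-06)
N_B = 489.83

489.83


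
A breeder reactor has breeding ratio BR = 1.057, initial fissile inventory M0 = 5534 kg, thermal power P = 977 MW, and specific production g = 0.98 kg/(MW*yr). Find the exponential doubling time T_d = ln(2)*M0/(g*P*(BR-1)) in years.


Breeding gain G = BR - 1 = 1.057 - 1 = 0.057
Fissile production rate = g * P * G = 0.98 * 977 * 0.057 = 54.57522 kg/yr
T_d = ln(2) * M0 / (g * P * G)
T_d = ln(2) * 5534 / 54.57522 = 70.286 yr

70.286


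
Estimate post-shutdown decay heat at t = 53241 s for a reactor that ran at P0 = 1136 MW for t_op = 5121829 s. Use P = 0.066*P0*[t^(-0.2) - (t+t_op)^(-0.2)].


P/P0 = 0.066 * [t^(-0.2) - (t + t_op)^(-0.2)]
P/P0 = 0.066 * [53241^(-0.2) - (53241 + 5121829)^(-0.2)]
P/P0 = 0.066 * [0.1134360 - 0.04541682] = 0.004489266
P = 1136 * 0.004489266 = 5.0998 MW

5.0998


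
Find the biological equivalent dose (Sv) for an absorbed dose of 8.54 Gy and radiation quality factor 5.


H = D * Q
H = 8.54 * 5
H = 42.700 Sv

42.700


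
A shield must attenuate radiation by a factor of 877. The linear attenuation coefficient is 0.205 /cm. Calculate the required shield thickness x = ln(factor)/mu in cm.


x = ln(factor) / mu
x = ln(877) / 0.205
x = 33.056 cm

33.056


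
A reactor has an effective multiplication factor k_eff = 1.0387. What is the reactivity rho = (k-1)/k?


rho = (k_eff - 1) / k_eff
rho = (1.0387 - 1) / 1.0387
rho = 0.037258

0.037258


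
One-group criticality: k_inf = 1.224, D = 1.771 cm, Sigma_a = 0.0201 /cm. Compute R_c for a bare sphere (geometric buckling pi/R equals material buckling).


L^2 = D / Sigma_a = 1.771 / 0.0201 = 88.10945 cm^2
B_m^2 = (k_inf - 1) / L^2 = (1.224 - 1) / 88.10945 = 0.002542293 /cm^2
For a bare sphere: B_g = pi/R, so R_c = pi / sqrt(B_m^2)
R_c = pi / sqrt(0.002542293) = 62.307 cm

62.307


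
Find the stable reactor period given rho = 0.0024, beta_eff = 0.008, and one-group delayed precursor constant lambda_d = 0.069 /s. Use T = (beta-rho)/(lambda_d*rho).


T = (beta - rho) / (lambda_d * rho)
T = (0.008 - 0.0024) / (0.069 * 0.0024)
T = 33.816 s

33.816


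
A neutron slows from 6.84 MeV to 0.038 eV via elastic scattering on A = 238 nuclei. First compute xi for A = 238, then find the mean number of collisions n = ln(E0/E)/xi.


xi = 1 + (A-1)^2/(2A)*ln((A-1)/(A+1)) = 0.008379872 (for A = 238)
n = ln(E0/E) / xi
n = ln(6.84e6 / 0.038) / 0.008379872
n = ln(1.800000e+08) / 0.008379872 = 2268.3

2268.3


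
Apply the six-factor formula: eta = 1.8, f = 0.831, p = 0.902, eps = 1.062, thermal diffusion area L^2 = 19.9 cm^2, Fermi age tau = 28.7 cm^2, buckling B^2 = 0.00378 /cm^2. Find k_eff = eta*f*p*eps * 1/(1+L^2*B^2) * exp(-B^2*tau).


k_inf = eta*f*p*eps = 1.8*0.831*0.902*1.062 = 1.432863
P_TNL = 1/(1 + L^2*B^2) = 1/(1 + 19.9*0.00378) = 0.9300405
P_FNL = exp(-B^2*tau) = exp(-0.00378*28.7) = 0.8971915
k_eff = k_inf * P_TNL * P_FNL = 1.432863 * 0.9300405 * 0.8971915
k_eff = 1.1956

1.1956


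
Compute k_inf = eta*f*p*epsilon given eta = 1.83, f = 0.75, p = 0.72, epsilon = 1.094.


k_inf = eta * f * p * epsilon
k_inf = 1.83 * 0.75 * 0.72 * 1.094
k_inf = 1.0811

1.0811


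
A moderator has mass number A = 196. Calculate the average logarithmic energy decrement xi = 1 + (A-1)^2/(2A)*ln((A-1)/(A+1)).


xi = 1 + (A-1)^2/(2A) * ln((A-1)/(A+1))
xi = 1 + (196-1)^2/(2*196) * ln((196-1)/(196 +1))
xi = 0.010169

0.010169


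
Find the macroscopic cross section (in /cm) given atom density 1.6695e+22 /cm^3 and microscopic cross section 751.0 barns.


Sigma = N * sigma_barns * 1e-24
Sigma = 1.6695e+22 * 751.0 * 1e-24
Sigma = 12.538 /cm

12.538


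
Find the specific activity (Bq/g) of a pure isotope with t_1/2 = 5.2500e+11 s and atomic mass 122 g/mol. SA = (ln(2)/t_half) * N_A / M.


lambda = ln(2) / t_half = ln(2) / 5.2500e+11 = 1.320280e-12 /s
SA = lambda * N_A / M
SA = 1.320280e-12 * 6.022e23 / 122
SA = 6.5170e+09 Bq/g

6.5170e+09


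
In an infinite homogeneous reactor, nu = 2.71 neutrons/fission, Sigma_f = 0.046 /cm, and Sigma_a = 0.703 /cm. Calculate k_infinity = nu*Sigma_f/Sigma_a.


k_inf = nu * Sigma_f / Sigma_a
k_inf = 2.71 * 0.046 / 0.703
k_inf = 0.17733

0.17733


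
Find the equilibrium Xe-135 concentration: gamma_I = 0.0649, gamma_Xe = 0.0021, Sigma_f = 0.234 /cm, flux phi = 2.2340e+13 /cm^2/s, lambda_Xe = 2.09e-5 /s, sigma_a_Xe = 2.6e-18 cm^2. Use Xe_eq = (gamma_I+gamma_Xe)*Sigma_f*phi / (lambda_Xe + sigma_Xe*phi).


Xe_eq = (gamma_I + gamma_Xe) * Sigma_f * phi / (lambda_Xe + sigma_Xe * phi)
Numerator = (0.0649 + 0.0021) * 0.234 * 2.2340e+13 = 3.502465e+11
Denominator = 2.09e-5 + 2.6e-18 * 2.2340e+13 = 7.898400e-05
Xe_eq = 3.502465e+11 / 7.898400e-05 = 4.4344e+15 /cm^3

4.4344e+15


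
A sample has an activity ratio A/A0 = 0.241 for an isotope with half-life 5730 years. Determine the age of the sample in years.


lambda = ln(2) / t_half = ln(2) / 5730 = 1.209681e-04 /yr
t = -ln(A/A0) / lambda
t = -ln(0.241) / 1.209681e-04
t = 11763 yr

11763


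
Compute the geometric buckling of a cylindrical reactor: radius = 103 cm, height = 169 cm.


B^2 = (2.405/R)^2 + (pi/H)^2
B^2 = (2.405/103)^2 + (pi/169)^2
B^2 = 8.9076e-04 /cm^2

8.9076e-04


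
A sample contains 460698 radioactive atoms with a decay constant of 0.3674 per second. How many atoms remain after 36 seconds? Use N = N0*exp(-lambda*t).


N = N0 * exp(-lambda * t)
N = 460698 * exp(-0.3674 * 36)
N = 0.83035

0.83035


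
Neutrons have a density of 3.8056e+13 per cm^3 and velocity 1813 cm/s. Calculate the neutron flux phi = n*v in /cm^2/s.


phi = n * v
phi = 3.8056e+13 * 1813
phi = 6.8996e+16 /cm^2/s

6.8996e+16


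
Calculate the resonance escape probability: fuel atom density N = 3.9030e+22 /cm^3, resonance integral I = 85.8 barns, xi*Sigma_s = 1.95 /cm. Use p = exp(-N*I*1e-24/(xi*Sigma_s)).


p = exp(-N * I * 1e-24 / (xi*Sigma_s))
p = exp(-3.9030e+22 * 85.8 * 1e-24 / 1.95)
p = 0.17955

0.17955


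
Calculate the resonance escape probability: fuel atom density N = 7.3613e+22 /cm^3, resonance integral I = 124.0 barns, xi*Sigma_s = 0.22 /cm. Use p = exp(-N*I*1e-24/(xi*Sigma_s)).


p = exp(-N * I * 1e-24 / (xi*Sigma_s))
p = exp(-7.3613e+22 * 124.0 * 1e-24 / 0.22)
p = 9.5654e-19

9.5654e-19


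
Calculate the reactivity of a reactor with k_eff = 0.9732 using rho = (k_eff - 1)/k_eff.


rho = (k_eff - 1) / k_eff
rho = (0.9732 - 1) / 0.9732
rho = -0.027538

-0.027538


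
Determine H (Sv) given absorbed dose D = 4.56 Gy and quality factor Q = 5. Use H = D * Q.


H = D * Q
H = 4.56 * 5
H = 22.800 Sv

22.800


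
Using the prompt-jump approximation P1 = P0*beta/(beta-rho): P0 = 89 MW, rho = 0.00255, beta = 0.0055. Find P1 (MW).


P1/P0 = beta / (beta - rho)
P1/P0 = 0.0055 / (0.0055 - 0.00255) = 1.864407
P1 = 89 * 1.864407 = 165.93 MW

165.93


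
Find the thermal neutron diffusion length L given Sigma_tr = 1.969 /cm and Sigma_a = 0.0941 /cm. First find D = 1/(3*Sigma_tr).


D = 1 / (3 * Sigma_tr) = 1 / (3 * 1.969) = 0.1692907 cm
L = sqrt(D / Sigma_a)
L = sqrt(0.1692907 / 0.0941)
L = 1.3413 cm

1.3413


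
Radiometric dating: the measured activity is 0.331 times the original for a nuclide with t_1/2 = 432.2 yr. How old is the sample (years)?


lambda = ln(2) / t_half = ln(2) / 432.2 = 0.001603765 /yr
t = -ln(A/A0) / lambda
t = -ln(0.331) / 0.001603765
t = 689.40 yr

689.40


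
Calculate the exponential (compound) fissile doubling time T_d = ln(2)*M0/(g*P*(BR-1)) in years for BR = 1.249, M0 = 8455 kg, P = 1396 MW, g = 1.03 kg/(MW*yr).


Breeding gain G = BR - 1 = 1.249 - 1 = 0.249
Fissile production rate = g * P * G = 1.03 * 1396 * 0.249 = 358.03212 kg/yr
T_d = ln(2) * M0 / (g * P * G)
T_d = ln(2) * 8455 / 358.03212 = 16.369 yr

16.369


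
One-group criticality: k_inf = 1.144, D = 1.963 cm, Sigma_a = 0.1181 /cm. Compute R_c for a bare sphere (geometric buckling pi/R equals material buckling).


L^2 = D / Sigma_a = 1.963 / 0.1181 = 16.62151 cm^2
B_m^2 = (k_inf - 1) / L^2 = (1.144 - 1) / 16.62151 = 0.008663473 /cm^2
For a bare sphere: B_g = pi/R, so R_c = pi / sqrt(B_m^2)
R_c = pi / sqrt(0.008663473) = 33.752 cm

33.752


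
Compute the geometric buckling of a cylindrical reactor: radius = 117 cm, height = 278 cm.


B^2 = (2.405/R)^2 + (pi/H)^2
B^2 = (2.405/117)^2 + (pi/278)^2
B^2 = 5.5024e-04 /cm^2

5.5024e-04


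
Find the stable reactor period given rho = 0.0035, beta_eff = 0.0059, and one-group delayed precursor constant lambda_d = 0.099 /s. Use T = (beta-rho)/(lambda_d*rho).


T = (beta - rho) / (lambda_d * rho)
T = (0.0059 - 0.0035) / (0.099 * 0.0035)
T = 6.9264 s

6.9264


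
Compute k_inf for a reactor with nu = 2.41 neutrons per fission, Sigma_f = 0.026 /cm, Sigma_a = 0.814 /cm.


k_inf = nu * Sigma_f / Sigma_a
k_inf = 2.41 * 0.026 / 0.814
k_inf = 0.076978

0.076978


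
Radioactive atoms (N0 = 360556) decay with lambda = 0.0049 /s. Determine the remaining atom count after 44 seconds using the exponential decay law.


N = N0 * exp(-lambda * t)
N = 360556 * exp(-0.0049 * 44)
N = 290629

290629


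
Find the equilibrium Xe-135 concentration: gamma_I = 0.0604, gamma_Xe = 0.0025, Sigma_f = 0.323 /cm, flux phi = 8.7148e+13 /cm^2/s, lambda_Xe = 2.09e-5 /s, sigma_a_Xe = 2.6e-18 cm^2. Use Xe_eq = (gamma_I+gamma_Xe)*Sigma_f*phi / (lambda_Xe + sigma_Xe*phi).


Xe_eq = (gamma_I + gamma_Xe) * Sigma_f * phi / (lambda_Xe + sigma_Xe * phi)
Numerator = (0.0604 + 0.0025) * 0.323 * 8.7148e+13 = 1.770560e+12
Denominator = 2.09e-5 + 2.6e-18 * 8.7148e+13 = 2.474848e-04
Xe_eq = 1.770560e+12 / 2.474848e-04 = 7.1542e+15 /cm^3

7.1542e+15


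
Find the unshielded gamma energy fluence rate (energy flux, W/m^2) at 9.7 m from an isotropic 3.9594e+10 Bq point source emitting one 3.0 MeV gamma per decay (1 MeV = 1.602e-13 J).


psi = A * E * 1.602e-13 / (4*pi*r^2)
psi = 3.9594e+10 * 3.0 * 1.602e-13 / (4*pi*9.7^2)
psi = 1.6094e-05 W/m^2

1.6094e-05


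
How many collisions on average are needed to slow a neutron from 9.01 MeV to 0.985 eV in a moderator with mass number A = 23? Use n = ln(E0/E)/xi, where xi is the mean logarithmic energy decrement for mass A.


xi = 1 + (A-1)^2/(2A)*ln((A-1)/(A+1)) = 0.08448899 (for A = 23)
n = ln(E0/E) / xi
n = ln(9.01e6 / 0.985) / 0.08448899
n = ln(9.147208e+06) / 0.08448899 = 189.72

189.72


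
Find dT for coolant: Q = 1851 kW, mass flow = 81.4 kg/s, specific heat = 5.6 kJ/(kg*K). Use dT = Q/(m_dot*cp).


dT = Q / (m_dot * cp)
dT = 1851 / (81.4 * 5.6)
dT = 4.0606 C

4.0606


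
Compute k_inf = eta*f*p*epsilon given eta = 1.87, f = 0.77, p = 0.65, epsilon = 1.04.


k_inf = eta * f * p * epsilon
k_inf = 1.87 * 0.77 * 0.65 * 1.04
k_inf = 0.97337

0.97337


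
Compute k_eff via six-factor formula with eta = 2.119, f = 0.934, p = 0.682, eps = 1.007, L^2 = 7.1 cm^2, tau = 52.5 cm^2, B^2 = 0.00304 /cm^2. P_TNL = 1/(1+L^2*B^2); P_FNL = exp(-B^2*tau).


k_inf = eta*f*p*eps = 2.119*0.934*0.682*1.007 = 1.359226
P_TNL = 1/(1 + L^2*B^2) = 1/(1 + 7.1*0.00304) = 0.9788720
P_FNL = exp(-B^2*tau) = exp(-0.00304*52.5) = 0.8524847
k_eff = k_inf * P_TNL * P_FNL = 1.359226 * 0.9788720 * 0.8524847
k_eff = 1.1342

1.1342


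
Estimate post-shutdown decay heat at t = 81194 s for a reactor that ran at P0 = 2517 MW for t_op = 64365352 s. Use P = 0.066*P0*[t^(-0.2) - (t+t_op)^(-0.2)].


P/P0 = 0.066 * [t^(-0.2) - (t + t_op)^(-0.2)]
P/P0 = 0.066 * [81194^(-0.2) - (81194 + 64365352)^(-0.2)]
P/P0 = 0.066 * [0.1042546 - 0.02742585] = 0.005070698
P = 2517 * 0.005070698 = 12.763 MW

12.763


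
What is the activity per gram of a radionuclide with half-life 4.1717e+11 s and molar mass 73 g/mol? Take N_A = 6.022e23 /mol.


lambda = ln(2) / t_half = ln(2) / 4.1717e+11 = 1.661546e-12 /s
SA = lambda * N_A / M
SA = 1.661546e-12 * 6.022e23 / 73
SA = 1.3707e+10 Bq/g

1.3707e+10


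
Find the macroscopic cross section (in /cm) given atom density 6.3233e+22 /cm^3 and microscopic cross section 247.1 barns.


Sigma = N * sigma_barns * 1e-24
Sigma = 6.3233e+22 * 247.1 * 1e-24
Sigma = 15.625 /cm

15.625


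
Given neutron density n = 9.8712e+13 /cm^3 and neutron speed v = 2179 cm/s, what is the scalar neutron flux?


phi = n * v
phi = 9.8712e+13 * 2179
phi = 2.1509e+17 /cm^2/s

2.1509e+17


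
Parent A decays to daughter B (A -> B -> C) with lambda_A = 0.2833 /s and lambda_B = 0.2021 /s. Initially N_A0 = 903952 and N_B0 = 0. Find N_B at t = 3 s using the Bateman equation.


N_B(t) = lambda_A * N_A0 / (lambda_B - lambda_A) * [exp(-lambda_A*t) - exp(-lambda_B*t)]
exp(-0.2833*3) = 0.4274577; exp(-0.2021*3) = 0.5453650
N_B = 0.2833 * 903952 / (0.2021 - 0.2833) * (0.4274577 - 0.5453650)
N_B = 371858

371858


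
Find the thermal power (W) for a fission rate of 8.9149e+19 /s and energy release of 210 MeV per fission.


P = fission_rate * E_MeV * 1.602e-13
P = 8.9149e+19 * 210 * 1.602e-13
P = 2.9992e+09 W

2.9992e+09


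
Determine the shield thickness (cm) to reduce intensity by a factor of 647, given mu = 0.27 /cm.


x = ln(factor) / mu
x = ln(647) / 0.27
x = 23.972 cm

23.972


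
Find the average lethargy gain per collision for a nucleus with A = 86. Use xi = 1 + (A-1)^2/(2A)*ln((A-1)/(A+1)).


xi = 1 + (A-1)^2/(2A) * ln((A-1)/(A+1))
xi = 1 + (86-1)^2/(2*86) * ln((86-1)/(86 +1))
xi = 0.023077

0.023077


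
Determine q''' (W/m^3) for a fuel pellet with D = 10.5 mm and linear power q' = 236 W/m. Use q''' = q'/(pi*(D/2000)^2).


r = D / 2 / 1000 = 10.5 / 2 / 1000 = 0.00525 m
q''' = q' / (pi * r^2)
q''' = 236 / (pi * 0.00525^2)
q''' = 2.7255e+06 W/m^3

2.7255e+06


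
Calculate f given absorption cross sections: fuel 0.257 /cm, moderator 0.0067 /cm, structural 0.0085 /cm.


f = Sigma_a_fuel / (Sigma_a_fuel + Sigma_a_mod + Sigma_a_other)
f = 0.257 / (0.257 + 0.0067 + 0.0085)
f = 0.94416

0.94416


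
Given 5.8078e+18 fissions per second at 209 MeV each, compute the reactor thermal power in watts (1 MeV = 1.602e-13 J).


P = fission_rate * E_MeV * 1.602e-13
P = 5.8078e+18 * 209 * 1.602e-13
P = 1.9446e+08 W

1.9446e+08


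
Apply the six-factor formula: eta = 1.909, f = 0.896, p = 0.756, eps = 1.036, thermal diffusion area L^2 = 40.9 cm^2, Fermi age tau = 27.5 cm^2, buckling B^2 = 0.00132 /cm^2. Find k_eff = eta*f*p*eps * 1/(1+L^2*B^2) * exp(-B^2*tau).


k_inf = eta*f*p*eps = 1.909*0.896*0.756*1.036 = 1.339663
P_TNL = 1/(1 + L^2*B^2) = 1/(1 + 40.9*0.00132) = 0.9487774
P_FNL = exp(-B^2*tau) = exp(-0.00132*27.5) = 0.9643509
k_eff = k_inf * P_TNL * P_FNL = 1.339663 * 0.9487774 * 0.9643509
k_eff = 1.2257

1.2257


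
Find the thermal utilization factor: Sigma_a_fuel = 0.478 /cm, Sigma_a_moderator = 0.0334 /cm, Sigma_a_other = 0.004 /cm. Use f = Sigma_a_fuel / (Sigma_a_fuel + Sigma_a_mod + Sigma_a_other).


f = Sigma_a_fuel / (Sigma_a_fuel + Sigma_a_mod + Sigma_a_other)
f = 0.478 / (0.478 + 0.0334 + 0.004)
f = 0.92744

0.92744


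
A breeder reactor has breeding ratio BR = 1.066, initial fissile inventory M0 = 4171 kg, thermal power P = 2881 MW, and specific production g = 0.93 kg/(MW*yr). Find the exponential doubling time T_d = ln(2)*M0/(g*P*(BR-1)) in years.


Breeding gain G = BR - 1 = 1.066 - 1 = 0.066
Fissile production rate = g * P * G = 0.93 * 2881 * 0.066 = 176.83578 kg/yr
T_d = ln(2) * M0 / (g * P * G)
T_d = ln(2) * 4171 / 176.83578 = 16.349 yr

16.349


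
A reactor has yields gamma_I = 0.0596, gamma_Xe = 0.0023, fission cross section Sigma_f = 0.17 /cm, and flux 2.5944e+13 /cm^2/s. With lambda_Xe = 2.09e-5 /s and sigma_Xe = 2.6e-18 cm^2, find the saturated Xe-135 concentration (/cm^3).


Xe_eq = (gamma_I + gamma_Xe) * Sigma_f * phi / (lambda_Xe + sigma_Xe * phi)
Numerator = (0.0596 + 0.0023) * 0.17 * 2.5944e+13 = 2.730087e+11
Denominator = 2.09e-5 + 2.6e-18 * 2.5944e+13 = 8.835440e-05
Xe_eq = 2.730087e+11 / 8.835440e-05 = 3.0899e+15 /cm^3

3.0899e+15


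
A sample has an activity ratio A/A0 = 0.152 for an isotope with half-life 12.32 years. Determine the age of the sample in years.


lambda = ln(2) / t_half = ln(2) / 12.32 = 0.05626195 /yr
t = -ln(A/A0) / lambda
t = -ln(0.152) / 0.05626195
t = 33.484 yr

33.484


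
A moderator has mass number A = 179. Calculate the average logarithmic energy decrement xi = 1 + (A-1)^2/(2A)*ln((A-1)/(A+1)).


xi = 1 + (A-1)^2/(2A) * ln((A-1)/(A+1))
xi = 1 + (179-1)^2/(2*179) * ln((179-1)/(179 +1))
xi = 0.011132

0.011132


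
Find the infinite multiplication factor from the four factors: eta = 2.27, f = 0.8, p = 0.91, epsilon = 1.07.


k_inf = eta * f * p * epsilon
k_inf = 2.27 * 0.8 * 0.91 * 1.07
k_inf = 1.7682

1.7682


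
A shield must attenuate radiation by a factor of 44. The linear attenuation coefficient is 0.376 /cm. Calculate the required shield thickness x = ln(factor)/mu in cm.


x = ln(factor) / mu
x = ln(44) / 0.376
x = 10.064 cm

10.064


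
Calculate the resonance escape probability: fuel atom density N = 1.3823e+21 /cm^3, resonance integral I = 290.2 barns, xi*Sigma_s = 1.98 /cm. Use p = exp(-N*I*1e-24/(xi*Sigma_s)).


p = exp(-N * I * 1e-24 / (xi*Sigma_s))
p = exp(-1.3823e+21 * 290.2 * 1e-24 / 1.98)
p = 0.81661

0.81661


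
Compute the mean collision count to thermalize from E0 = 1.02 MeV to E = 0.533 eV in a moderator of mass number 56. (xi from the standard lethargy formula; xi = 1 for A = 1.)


xi = 1 + (A-1)^2/(2A)*ln((A-1)/(A+1)) = 0.03529286 (for A = 56)
n = ln(E0/E) / xi
n = ln(1.02e6 / 0.533) / 0.03529286
n = ln(1.913696e+06) / 0.03529286 = 409.84

409.84


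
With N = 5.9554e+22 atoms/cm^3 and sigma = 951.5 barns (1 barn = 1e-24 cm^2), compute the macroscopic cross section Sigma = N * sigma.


Sigma = N * sigma_barns * 1e-24
Sigma = 5.9554e+22 * 951.5 * 1e-24
Sigma = 56.666 /cm

56.666


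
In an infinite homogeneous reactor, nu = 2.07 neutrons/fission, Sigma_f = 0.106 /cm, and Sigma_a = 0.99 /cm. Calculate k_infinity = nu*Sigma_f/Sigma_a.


k_inf = nu * Sigma_f / Sigma_a
k_inf = 2.07 * 0.106 / 0.99
k_inf = 0.22164

0.22164


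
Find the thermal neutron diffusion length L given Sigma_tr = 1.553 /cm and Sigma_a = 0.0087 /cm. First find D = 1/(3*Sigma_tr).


D = 1 / (3 * Sigma_tr) = 1 / (3 * 1.553) = 0.2146383 cm
L = sqrt(D / Sigma_a)
L = sqrt(0.2146383 / 0.0087)
L = 4.9670 cm

4.9670


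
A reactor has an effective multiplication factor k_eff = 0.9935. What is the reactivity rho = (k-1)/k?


rho = (k_eff - 1) / k_eff
rho = (0.9935 - 1) / 0.9935
rho = -0.0065425

-0.0065425


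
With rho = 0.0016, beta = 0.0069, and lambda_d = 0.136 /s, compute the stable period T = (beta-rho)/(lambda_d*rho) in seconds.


T = (beta - rho) / (lambda_d * rho)
T = (0.0069 - 0.0016) / (0.136 * 0.0016)
T = 24.357 s

24.357


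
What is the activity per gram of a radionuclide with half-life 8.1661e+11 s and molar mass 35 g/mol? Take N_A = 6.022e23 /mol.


lambda = ln(2) / t_half = ln(2) / 8.1661e+11 = 8.488105e-13 /s
SA = lambda * N_A / M
SA = 8.488105e-13 * 6.022e23 / 35
SA = 1.4604e+10 Bq/g

1.4604e+10


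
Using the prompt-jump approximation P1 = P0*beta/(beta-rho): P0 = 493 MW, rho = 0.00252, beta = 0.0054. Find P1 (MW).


P1/P0 = beta / (beta - rho)
P1/P0 = 0.0054 / (0.0054 - 0.00252) = 1.875000
P1 = 493 * 1.875000 = 924.38 MW

924.38


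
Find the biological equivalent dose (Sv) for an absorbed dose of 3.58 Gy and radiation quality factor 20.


H = D * Q
H = 3.58 * 20
H = 71.600 Sv

71.600


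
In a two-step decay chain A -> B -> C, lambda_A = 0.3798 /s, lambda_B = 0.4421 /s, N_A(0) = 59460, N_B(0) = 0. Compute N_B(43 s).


N_B(t) = lambda_A * N_A0 / (lambda_B - lambda_A) * [exp(-lambda_A*t) - exp(-lambda_B*t)]
exp(-0.3798*43) = 8.079102e-08; exp(-0.4421*43) = 5.545384e-09
N_B = 0.3798 * 59460 / (0.4421 - 0.3798) * (8.079102e-08 - 5.545384e-09)
N_B = 0.027276

0.027276


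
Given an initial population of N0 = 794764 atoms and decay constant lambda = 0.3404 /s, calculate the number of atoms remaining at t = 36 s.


N = N0 * exp(-lambda * t)
N = 794764 * exp(-0.3404 * 36)
N = 3.7863

3.7863


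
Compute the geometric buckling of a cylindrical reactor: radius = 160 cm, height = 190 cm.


B^2 = (2.405/R)^2 + (pi/H)^2
B^2 = (2.405/160)^2 + (pi/190)^2
B^2 = 4.9933e-04 /cm^2

4.9933e-04


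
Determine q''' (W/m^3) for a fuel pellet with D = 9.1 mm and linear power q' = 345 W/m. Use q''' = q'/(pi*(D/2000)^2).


r = D / 2 / 1000 = 9.1 / 2 / 1000 = 0.00455 m
q''' = q' / (pi * r^2)
q''' = 345 / (pi * 0.00455^2)
q''' = 5.3045e+06 W/m^3

5.3045e+06


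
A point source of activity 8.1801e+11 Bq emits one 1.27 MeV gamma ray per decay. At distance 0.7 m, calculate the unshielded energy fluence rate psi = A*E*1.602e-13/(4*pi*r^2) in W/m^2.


psi = A * E * 1.602e-13 / (4*pi*r^2)
psi = 8.1801e+11 * 1.27 * 1.602e-13 / (4*pi*0.7^2)
psi = 0.027028 W/m^2

0.027028


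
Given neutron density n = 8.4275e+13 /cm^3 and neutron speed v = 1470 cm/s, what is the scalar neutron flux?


phi = n * v
phi = 8.4275e+13 * 1470
phi = 1.2388e+17 /cm^2/s

1.2388e+17


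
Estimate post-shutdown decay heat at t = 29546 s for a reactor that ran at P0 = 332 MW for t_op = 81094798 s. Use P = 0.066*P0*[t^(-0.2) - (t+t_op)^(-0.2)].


P/P0 = 0.066 * [t^(-0.2) - (t + t_op)^(-0.2)]
P/P0 = 0.066 * [29546^(-0.2) - (29546 + 81094798)^(-0.2)]
P/P0 = 0.066 * [0.1276146 - 0.02619207] = 0.006693887
P = 332 * 0.006693887 = 2.2224 MW

2.2224


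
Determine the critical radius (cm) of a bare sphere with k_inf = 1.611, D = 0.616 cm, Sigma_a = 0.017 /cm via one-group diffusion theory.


L^2 = D / Sigma_a = 0.616 / 0.017 = 36.23529 cm^2
B_m^2 = (k_inf - 1) / L^2 = (1.611 - 1) / 36.23529 = 0.01686201 /cm^2
For a bare sphere: B_g = pi/R, so R_c = pi / sqrt(B_m^2)
R_c = pi / sqrt(0.01686201) = 24.193 cm

24.193


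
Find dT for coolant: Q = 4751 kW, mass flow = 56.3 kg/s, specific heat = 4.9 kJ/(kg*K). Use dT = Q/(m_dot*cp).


dT = Q / (m_dot * cp)
dT = 4751 / (56.3 * 4.9)
dT = 17.222 C

17.222


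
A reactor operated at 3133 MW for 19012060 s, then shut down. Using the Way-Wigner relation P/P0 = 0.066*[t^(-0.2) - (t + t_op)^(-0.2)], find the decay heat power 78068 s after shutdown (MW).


P/P0 = 0.066 * [t^(-0.2) - (t + t_op)^(-0.2)]
P/P0 = 0.066 * [78068^(-0.2) - (78068 + 19012060)^(-0.2)]
P/P0 = 0.066 * [0.1050764 - 0.03498148] = 0.004626265
P = 3133 * 0.004626265 = 14.494 MW

14.494


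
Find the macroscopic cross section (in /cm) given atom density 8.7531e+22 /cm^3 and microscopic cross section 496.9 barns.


Sigma = N * sigma_barns * 1e-24
Sigma = 8.7531e+22 * 496.9 * 1e-24
Sigma = 43.494 /cm

43.494


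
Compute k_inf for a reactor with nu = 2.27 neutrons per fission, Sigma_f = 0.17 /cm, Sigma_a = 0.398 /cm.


k_inf = nu * Sigma_f / Sigma_a
k_inf = 2.27 * 0.17 / 0.398
k_inf = 0.96960

0.96960


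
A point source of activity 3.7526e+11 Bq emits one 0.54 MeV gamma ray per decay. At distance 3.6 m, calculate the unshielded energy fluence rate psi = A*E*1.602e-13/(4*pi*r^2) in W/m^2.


psi = A * E * 1.602e-13 / (4*pi*r^2)
psi = 3.7526e+11 * 0.54 * 1.602e-13 / (4*pi*3.6^2)
psi = 1.9933e-04 W/m^2

1.9933e-04


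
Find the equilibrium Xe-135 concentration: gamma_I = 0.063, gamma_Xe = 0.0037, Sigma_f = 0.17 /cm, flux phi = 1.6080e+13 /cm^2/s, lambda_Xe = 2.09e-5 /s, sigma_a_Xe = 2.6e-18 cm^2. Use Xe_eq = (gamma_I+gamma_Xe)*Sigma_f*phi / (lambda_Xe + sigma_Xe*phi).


Xe_eq = (gamma_I + gamma_Xe) * Sigma_f * phi / (lambda_Xe + sigma_Xe * phi)
Numerator = (0.063 + 0.0037) * 0.17 * 1.6080e+13 = 1.823311e+11
Denominator = 2.09e-5 + 2.6e-18 * 1.6080e+13 = 6.270800e-05
Xe_eq = 1.823311e+11 / 6.270800e-05 = 2.9076e+15 /cm^3

2.9076e+15


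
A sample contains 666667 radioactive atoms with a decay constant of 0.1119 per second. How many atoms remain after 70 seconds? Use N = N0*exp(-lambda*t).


N = N0 * exp(-lambda * t)
N = 666667 * exp(-0.1119 * 70)
N = 264.29

264.29


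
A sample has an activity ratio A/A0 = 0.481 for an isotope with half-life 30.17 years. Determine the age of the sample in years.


lambda = ln(2) / t_half = ln(2) / 30.17 = 0.02297472 /yr
t = -ln(A/A0) / lambda
t = -ln(0.481) / 0.02297472
t = 31.856 yr

31.856


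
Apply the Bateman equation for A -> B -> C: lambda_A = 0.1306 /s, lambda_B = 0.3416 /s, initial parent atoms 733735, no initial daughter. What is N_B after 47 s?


N_B(t) = lambda_A * N_A0 / (lambda_B - lambda_A) * [exp(-lambda_A*t) - exp(-lambda_B*t)]
exp(-0.1306*47) = 0.002158806; exp(-0.3416*47) = 1.064916e-07
N_B = 0.1306 * 733735 / (0.3416 - 0.1306) * (0.002158806 - 1.064916e-07)
N_B = 980.37

980.37


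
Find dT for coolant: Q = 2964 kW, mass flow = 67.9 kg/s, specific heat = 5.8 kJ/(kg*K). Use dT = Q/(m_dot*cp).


dT = Q / (m_dot * cp)
dT = 2964 / (67.9 * 5.8)
dT = 7.5263 C

7.5263


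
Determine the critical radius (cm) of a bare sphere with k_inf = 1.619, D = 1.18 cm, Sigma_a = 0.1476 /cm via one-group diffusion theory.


L^2 = D / Sigma_a = 1.18 / 0.1476 = 7.994580 cm^2
B_m^2 = (k_inf - 1) / L^2 = (1.619 - 1) / 7.994580 = 0.07742746 /cm^2
For a bare sphere: B_g = pi/R, so R_c = pi / sqrt(B_m^2)
R_c = pi / sqrt(0.07742746) = 11.290 cm

11.290


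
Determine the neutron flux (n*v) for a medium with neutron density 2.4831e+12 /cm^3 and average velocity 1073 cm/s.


phi = n * v
phi = 2.4831e+12 * 1073
phi = 2.6644e+15 /cm^2/s

2.6644e+15


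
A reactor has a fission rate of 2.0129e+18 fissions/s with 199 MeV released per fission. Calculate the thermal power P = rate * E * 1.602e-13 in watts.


P = fission_rate * E_MeV * 1.602e-13
P = 2.0129e+18 * 199 * 1.602e-13
P = 6.4171e+07 W

6.4171e+07


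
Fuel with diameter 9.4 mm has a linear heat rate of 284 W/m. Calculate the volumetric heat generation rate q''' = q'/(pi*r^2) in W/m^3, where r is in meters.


r = D / 2 / 1000 = 9.4 / 2 / 1000 = 0.0047 m
q''' = q' / (pi * r^2)
q''' = 284 / (pi * 0.0047^2)
q''' = 4.0923e+06 W/m^3

4.0923e+06


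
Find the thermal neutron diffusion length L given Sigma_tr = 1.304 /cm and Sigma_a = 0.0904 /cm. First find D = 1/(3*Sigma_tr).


D = 1 / (3 * Sigma_tr) = 1 / (3 * 1.304) = 0.2556237 cm
L = sqrt(D / Sigma_a)
L = sqrt(0.2556237 / 0.0904)
L = 1.6816 cm

1.6816


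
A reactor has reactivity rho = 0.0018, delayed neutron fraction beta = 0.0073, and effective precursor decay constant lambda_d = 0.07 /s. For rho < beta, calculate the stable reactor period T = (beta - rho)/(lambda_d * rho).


T = (beta - rho) / (lambda_d * rho)
T = (0.0073 - 0.0018) / (0.07 * 0.0018)
T = 43.651 s

43.651


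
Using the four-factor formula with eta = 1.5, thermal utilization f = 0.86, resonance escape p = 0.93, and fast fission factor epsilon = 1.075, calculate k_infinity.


k_inf = eta * f * p * epsilon
k_inf = 1.5 * 0.86 * 0.93 * 1.075
k_inf = 1.2897

1.2897


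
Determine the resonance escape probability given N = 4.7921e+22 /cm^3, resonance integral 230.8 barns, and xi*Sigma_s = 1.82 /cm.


p = exp(-N * I * 1e-24 / (xi*Sigma_s))
p = exp(-4.7921e+22 * 230.8 * 1e-24 / 1.82)
p = 0.0022950

0.0022950


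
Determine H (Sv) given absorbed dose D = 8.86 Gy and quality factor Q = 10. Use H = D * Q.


H = D * Q
H = 8.86 * 10
H = 88.600 Sv

88.600
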